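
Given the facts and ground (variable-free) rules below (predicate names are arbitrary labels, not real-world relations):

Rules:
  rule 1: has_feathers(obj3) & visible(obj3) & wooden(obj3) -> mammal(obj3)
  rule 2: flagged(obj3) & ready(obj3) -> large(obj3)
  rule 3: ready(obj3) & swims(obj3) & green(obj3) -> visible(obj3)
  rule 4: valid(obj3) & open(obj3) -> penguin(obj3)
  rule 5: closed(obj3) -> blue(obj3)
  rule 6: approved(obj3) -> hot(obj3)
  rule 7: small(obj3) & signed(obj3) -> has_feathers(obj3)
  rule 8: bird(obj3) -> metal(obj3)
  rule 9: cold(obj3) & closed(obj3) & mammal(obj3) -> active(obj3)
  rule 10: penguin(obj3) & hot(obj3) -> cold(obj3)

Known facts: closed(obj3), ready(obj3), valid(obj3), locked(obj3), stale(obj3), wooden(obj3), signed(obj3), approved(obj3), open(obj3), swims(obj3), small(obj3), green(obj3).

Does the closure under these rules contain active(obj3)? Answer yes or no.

Round 1: rule 3 [ready(obj3) & swims(obj3) & green(obj3) -> visible(obj3)]; rule 4 [valid(obj3) & open(obj3) -> penguin(obj3)]; rule 5 [closed(obj3) -> blue(obj3)]; rule 6 [approved(obj3) -> hot(obj3)]; rule 7 [small(obj3) & signed(obj3) -> has_feathers(obj3)]. Adds visible(obj3), penguin(obj3), blue(obj3), hot(obj3), has_feathers(obj3).
Round 2: rule 1 [has_feathers(obj3) & visible(obj3) & wooden(obj3) -> mammal(obj3)]; rule 10 [penguin(obj3) & hot(obj3) -> cold(obj3)]. Adds mammal(obj3), cold(obj3).
Round 3: rule 9 [cold(obj3) & closed(obj3) & mammal(obj3) -> active(obj3)]. Adds active(obj3).
active(obj3) appears in round 3, so it is derivable.

yes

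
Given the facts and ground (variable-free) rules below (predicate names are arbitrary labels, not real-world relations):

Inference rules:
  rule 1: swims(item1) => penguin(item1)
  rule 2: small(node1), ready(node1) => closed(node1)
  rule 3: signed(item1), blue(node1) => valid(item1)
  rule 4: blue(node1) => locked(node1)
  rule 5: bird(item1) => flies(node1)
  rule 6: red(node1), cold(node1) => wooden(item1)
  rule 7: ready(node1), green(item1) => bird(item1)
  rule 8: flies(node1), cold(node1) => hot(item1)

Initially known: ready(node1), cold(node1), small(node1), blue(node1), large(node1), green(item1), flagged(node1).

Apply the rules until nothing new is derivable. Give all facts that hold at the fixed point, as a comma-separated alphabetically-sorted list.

Round 1 fires rule 2, rule 4, rule 7, giving closed(node1), locked(node1), bird(item1).
Round 2 fires rule 5, giving flies(node1).
Round 3 fires rule 8, giving hot(item1).

bird(item1), blue(node1), closed(node1), cold(node1), flagged(node1), flies(node1), green(item1), hot(item1), large(node1), locked(node1), ready(node1), small(node1)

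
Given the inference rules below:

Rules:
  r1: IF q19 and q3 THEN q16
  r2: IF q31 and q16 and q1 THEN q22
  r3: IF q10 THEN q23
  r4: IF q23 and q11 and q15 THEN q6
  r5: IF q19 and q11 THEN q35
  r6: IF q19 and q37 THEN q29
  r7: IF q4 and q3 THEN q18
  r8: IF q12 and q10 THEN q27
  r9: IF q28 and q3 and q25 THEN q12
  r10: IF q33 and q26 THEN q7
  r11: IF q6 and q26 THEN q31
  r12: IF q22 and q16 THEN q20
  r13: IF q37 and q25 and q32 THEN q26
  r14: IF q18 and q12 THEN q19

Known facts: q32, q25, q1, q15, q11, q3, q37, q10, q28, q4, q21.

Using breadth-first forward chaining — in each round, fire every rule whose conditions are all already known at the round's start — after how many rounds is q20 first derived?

Round 1 — r3, r7, r9, r13, derive q23, q18, q12, q26.
Round 2 — r4, r8, r14, derive q6, q27, q19.
Round 3 — r1, r5, r6, r11, derive q16, q35, q29, q31.
Round 4 — r2, derive q22.
Round 5 — r12, derive q20.
q20 first appears in round 5.

5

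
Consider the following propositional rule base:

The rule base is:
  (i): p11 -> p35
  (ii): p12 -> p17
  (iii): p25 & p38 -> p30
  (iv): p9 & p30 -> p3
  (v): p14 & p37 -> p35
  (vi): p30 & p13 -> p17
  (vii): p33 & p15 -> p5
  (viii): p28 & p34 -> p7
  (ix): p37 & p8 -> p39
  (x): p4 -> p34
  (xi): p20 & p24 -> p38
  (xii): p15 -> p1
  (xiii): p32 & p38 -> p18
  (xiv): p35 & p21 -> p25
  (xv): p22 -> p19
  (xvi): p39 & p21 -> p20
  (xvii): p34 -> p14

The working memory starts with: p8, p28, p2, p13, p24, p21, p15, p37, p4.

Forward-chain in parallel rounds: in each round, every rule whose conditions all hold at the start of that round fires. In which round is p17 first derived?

6

Round 1: (ix) [p37 & p8 -> p39]; (x) [p4 -> p34]; (xii) [p15 -> p1]. Adds p39, p34, p1.
Round 2: (viii) [p28 & p34 -> p7]; (xvi) [p39 & p21 -> p20]; (xvii) [p34 -> p14]. Adds p7, p20, p14.
Round 3: (v) [p14 & p37 -> p35]; (xi) [p20 & p24 -> p38]. Adds p35, p38.
Round 4: (xiv) [p35 & p21 -> p25]. Adds p25.
Round 5: (iii) [p25 & p38 -> p30]. Adds p30.
Round 6: (vi) [p30 & p13 -> p17]. Adds p17.
p17 first appears in round 6.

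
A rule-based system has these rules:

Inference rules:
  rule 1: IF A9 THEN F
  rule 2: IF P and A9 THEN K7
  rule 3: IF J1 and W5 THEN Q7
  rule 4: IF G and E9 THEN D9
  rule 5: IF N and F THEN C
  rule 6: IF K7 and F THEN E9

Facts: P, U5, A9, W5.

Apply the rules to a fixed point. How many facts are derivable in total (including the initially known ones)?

7

Round 1 — rule 1, rule 2, derive F, K7.
Round 2 — rule 6, derive E9.
Closure: {A9, E9, F, K7, P, U5, W5} — 7 facts.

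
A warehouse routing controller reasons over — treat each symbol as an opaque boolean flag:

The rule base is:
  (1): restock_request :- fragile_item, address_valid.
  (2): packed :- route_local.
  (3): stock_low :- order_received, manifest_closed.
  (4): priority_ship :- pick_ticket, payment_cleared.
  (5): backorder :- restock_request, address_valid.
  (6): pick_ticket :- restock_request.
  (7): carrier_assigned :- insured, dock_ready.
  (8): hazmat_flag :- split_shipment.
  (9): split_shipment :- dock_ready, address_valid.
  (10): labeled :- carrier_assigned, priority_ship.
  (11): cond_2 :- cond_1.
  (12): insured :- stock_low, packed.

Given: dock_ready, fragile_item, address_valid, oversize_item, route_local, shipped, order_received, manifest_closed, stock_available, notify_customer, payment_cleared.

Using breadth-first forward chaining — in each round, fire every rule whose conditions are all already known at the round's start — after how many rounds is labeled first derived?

Round 1: (1) [restock_request :- fragile_item, address_valid.]; (2) [packed :- route_local.]; (3) [stock_low :- order_received, manifest_closed.]; (9) [split_shipment :- dock_ready, address_valid.]. Adds restock_request, packed, stock_low, split_shipment.
Round 2: (5) [backorder :- restock_request, address_valid.]; (6) [pick_ticket :- restock_request.]; (8) [hazmat_flag :- split_shipment.]; (12) [insured :- stock_low, packed.]. Adds backorder, pick_ticket, hazmat_flag, insured.
Round 3: (4) [priority_ship :- pick_ticket, payment_cleared.]; (7) [carrier_assigned :- insured, dock_ready.]. Adds priority_ship, carrier_assigned.
Round 4: (10) [labeled :- carrier_assigned, priority_ship.]. Adds labeled.
labeled first appears in round 4.

4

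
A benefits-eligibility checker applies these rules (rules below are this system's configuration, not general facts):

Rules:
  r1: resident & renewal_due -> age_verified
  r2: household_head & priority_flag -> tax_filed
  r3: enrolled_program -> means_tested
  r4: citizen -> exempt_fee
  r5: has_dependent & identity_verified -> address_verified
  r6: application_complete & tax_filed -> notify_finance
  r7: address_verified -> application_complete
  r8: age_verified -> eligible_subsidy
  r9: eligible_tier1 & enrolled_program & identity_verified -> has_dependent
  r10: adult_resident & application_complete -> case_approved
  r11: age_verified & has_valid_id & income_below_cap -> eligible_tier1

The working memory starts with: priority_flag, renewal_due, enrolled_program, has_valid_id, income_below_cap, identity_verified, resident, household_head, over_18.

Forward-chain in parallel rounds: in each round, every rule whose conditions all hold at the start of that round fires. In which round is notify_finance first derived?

Round 1: r1 [resident & renewal_due -> age_verified]; r2 [household_head & priority_flag -> tax_filed]; r3 [enrolled_program -> means_tested]. Adds age_verified, tax_filed, means_tested.
Round 2: r8 [age_verified -> eligible_subsidy]; r11 [age_verified & has_valid_id & income_below_cap -> eligible_tier1]. Adds eligible_subsidy, eligible_tier1.
Round 3: r9 [eligible_tier1 & enrolled_program & identity_verified -> has_dependent]. Adds has_dependent.
Round 4: r5 [has_dependent & identity_verified -> address_verified]. Adds address_verified.
Round 5: r7 [address_verified -> application_complete]. Adds application_complete.
Round 6: r6 [application_complete & tax_filed -> notify_finance]. Adds notify_finance.
notify_finance first appears in round 6.

6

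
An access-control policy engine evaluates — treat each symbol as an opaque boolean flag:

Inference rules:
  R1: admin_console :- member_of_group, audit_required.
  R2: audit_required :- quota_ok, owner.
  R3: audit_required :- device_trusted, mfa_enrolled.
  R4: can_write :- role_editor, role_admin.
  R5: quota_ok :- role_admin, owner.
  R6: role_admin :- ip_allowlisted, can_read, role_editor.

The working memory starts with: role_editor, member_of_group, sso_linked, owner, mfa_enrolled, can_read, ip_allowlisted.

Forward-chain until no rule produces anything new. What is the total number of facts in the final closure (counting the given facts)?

12

Round 1 fires R6, giving role_admin.
Round 2 fires R4, R5, giving can_write, quota_ok.
Round 3 fires R2, giving audit_required.
Round 4 fires R1, giving admin_console.
Closure: {admin_console, audit_required, can_read, can_write, ip_allowlisted, member_of_group, mfa_enrolled, owner, quota_ok, role_admin, role_editor, sso_linked} — 12 facts.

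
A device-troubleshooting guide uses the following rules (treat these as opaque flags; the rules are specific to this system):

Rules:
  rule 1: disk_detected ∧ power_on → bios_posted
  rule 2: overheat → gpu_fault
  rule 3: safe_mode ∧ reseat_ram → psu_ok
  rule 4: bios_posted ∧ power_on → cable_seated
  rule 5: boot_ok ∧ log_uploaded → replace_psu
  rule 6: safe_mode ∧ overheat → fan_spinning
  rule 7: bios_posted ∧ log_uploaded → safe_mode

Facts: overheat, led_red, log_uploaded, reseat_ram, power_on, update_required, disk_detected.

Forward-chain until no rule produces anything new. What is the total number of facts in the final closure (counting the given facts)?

Round 1 fires rule 1, rule 2, giving bios_posted, gpu_fault.
Round 2 fires rule 4, rule 7, giving cable_seated, safe_mode.
Round 3 fires rule 3, rule 6, giving psu_ok, fan_spinning.
Closure: {bios_posted, cable_seated, disk_detected, fan_spinning, gpu_fault, led_red, log_uploaded, overheat, power_on, psu_ok, reseat_ram, safe_mode, update_required} — 13 facts.

13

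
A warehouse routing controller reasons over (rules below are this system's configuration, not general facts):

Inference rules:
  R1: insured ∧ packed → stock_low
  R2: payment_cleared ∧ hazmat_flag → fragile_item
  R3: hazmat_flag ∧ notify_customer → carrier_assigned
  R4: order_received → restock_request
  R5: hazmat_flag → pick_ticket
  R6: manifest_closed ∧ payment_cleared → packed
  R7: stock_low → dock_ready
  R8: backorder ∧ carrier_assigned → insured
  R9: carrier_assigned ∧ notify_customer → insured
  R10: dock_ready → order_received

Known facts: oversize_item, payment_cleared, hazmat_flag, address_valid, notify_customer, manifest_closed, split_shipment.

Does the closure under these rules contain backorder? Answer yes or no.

[1] R2 [payment_cleared ∧ hazmat_flag → fragile_item]; R3 [hazmat_flag ∧ notify_customer → carrier_assigned]; R5 [hazmat_flag → pick_ticket]; R6 [manifest_closed ∧ payment_cleared → packed]. ⇒ new: fragile_item, carrier_assigned, pick_ticket, packed.
[2] R9 [carrier_assigned ∧ notify_customer → insured]. ⇒ new: insured.
[3] R1 [insured ∧ packed → stock_low]. ⇒ new: stock_low.
[4] R7 [stock_low → dock_ready]. ⇒ new: dock_ready.
[5] R10 [dock_ready → order_received]. ⇒ new: order_received.
[6] R4 [order_received → restock_request]. ⇒ new: restock_request.
Fixed point reached. No rule has backorder as a consequent, and it is not given.

no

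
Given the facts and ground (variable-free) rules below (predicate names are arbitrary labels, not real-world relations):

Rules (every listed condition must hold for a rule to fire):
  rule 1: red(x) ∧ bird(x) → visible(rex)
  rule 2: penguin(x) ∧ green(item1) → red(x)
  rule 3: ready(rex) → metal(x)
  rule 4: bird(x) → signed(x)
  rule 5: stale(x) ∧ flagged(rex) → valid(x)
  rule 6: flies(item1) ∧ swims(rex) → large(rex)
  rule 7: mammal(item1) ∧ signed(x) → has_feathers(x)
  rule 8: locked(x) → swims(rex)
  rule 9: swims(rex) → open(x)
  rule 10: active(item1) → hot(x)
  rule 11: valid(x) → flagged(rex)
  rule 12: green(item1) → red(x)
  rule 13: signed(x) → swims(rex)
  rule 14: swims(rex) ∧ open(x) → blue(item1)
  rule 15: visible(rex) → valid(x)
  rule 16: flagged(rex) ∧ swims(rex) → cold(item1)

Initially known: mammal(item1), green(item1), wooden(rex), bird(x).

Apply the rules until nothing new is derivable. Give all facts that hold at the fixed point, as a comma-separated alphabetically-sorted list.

bird(x), blue(item1), cold(item1), flagged(rex), green(item1), has_feathers(x), mammal(item1), open(x), red(x), signed(x), swims(rex), valid(x), visible(rex), wooden(rex)

Round 1 fires rule 4, rule 12, giving signed(x), red(x).
Round 2 fires rule 1, rule 7, rule 13, giving visible(rex), has_feathers(x), swims(rex).
Round 3 fires rule 9, rule 15, giving open(x), valid(x).
Round 4 fires rule 11, rule 14, giving flagged(rex), blue(item1).
Round 5 fires rule 16, giving cold(item1).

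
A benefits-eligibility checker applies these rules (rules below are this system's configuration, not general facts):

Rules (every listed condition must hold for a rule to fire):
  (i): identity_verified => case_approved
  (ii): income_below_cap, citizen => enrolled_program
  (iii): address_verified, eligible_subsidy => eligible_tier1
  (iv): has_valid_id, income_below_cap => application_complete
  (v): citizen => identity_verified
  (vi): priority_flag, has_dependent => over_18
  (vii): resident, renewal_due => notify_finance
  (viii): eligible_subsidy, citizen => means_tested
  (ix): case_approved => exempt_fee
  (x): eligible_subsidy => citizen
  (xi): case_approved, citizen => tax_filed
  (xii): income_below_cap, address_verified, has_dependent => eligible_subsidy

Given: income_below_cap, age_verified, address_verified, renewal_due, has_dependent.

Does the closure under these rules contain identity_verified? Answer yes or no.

[1] (xii) [income_below_cap, address_verified, has_dependent => eligible_subsidy]. ⇒ new: eligible_subsidy.
[2] (iii) [address_verified, eligible_subsidy => eligible_tier1]; (x) [eligible_subsidy => citizen]. ⇒ new: eligible_tier1, citizen.
[3] (ii) [income_below_cap, citizen => enrolled_program]; (v) [citizen => identity_verified]; (viii) [eligible_subsidy, citizen => means_tested]. ⇒ new: enrolled_program, identity_verified, means_tested.
[4] (i) [identity_verified => case_approved]. ⇒ new: case_approved.
[5] (ix) [case_approved => exempt_fee]; (xi) [case_approved, citizen => tax_filed]. ⇒ new: exempt_fee, tax_filed.
identity_verified appears in round 3, so it is derivable.

yes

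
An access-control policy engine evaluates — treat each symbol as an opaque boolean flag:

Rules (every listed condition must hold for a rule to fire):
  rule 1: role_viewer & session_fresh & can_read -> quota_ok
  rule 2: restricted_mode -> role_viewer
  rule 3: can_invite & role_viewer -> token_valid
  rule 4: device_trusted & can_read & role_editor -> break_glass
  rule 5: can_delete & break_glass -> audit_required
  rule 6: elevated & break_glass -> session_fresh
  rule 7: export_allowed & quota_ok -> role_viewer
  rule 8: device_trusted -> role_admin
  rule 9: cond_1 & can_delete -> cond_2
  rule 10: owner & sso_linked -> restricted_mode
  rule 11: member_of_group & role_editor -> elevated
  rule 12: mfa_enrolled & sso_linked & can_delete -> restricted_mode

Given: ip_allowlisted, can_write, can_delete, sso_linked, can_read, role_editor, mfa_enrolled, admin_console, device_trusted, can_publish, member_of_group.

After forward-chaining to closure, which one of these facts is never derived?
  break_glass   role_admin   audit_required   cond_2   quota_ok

Round 1 fires rule 4, rule 8, rule 11, rule 12, giving break_glass, role_admin, elevated, restricted_mode.
Round 2 fires rule 2, rule 5, rule 6, giving role_viewer, audit_required, session_fresh.
Round 3 fires rule 1, giving quota_ok.
Derived: break_glass (round 1), audit_required (round 2), role_admin (round 1), quota_ok (round 3). cond_2 never appears in any round.

cond_2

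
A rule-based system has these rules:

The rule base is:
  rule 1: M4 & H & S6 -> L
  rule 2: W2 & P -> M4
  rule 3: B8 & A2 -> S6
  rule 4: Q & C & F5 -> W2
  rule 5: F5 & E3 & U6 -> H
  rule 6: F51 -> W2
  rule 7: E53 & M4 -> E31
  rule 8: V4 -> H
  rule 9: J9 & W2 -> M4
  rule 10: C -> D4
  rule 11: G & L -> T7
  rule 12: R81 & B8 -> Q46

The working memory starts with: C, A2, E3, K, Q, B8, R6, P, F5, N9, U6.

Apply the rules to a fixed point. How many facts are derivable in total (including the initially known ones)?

17

[1] rule 3 [B8 & A2 -> S6]; rule 4 [Q & C & F5 -> W2]; rule 5 [F5 & E3 & U6 -> H]; rule 10 [C -> D4]. ⇒ new: S6, W2, H, D4.
[2] rule 2 [W2 & P -> M4]. ⇒ new: M4.
[3] rule 1 [M4 & H & S6 -> L]. ⇒ new: L.
Closure: {A2, B8, C, D4, E3, F5, H, K, L, M4, N9, P, Q, R6, S6, U6, W2} — 17 facts.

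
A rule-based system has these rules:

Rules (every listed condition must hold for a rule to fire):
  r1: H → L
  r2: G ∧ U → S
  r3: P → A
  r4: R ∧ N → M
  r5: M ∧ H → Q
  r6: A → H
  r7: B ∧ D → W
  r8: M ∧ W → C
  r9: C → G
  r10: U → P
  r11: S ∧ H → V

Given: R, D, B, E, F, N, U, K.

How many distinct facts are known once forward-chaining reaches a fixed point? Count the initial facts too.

19

Round 1: r4 [R ∧ N → M]; r7 [B ∧ D → W]; r10 [U → P]. Adds M, W, P.
Round 2: r3 [P → A]; r8 [M ∧ W → C]. Adds A, C.
Round 3: r6 [A → H]; r9 [C → G]. Adds H, G.
Round 4: r1 [H → L]; r2 [G ∧ U → S]; r5 [M ∧ H → Q]. Adds L, S, Q.
Round 5: r11 [S ∧ H → V]. Adds V.
Closure: {A, B, C, D, E, F, G, H, K, L, M, N, P, Q, R, S, U, V, W} — 19 facts.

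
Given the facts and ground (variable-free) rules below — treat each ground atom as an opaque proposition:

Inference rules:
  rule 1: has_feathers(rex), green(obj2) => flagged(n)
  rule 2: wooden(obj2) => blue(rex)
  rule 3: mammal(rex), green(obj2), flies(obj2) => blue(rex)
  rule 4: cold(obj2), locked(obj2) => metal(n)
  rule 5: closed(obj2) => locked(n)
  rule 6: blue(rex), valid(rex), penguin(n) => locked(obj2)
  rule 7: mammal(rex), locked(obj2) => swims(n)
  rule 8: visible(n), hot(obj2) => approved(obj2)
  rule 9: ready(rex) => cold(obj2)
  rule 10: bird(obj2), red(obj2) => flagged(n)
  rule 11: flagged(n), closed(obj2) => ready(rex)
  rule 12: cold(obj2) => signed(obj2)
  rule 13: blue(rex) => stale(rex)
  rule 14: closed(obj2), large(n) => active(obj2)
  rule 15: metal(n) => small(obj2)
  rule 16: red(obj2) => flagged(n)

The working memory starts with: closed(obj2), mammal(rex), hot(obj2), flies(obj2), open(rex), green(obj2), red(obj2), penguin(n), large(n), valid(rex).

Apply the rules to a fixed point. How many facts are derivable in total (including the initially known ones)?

22

Round 1 — rule 3, rule 5, rule 14, rule 16, derive blue(rex), locked(n), active(obj2), flagged(n).
Round 2 — rule 6, rule 11, rule 13, derive locked(obj2), ready(rex), stale(rex).
Round 3 — rule 7, rule 9, derive swims(n), cold(obj2).
Round 4 — rule 4, rule 12, derive metal(n), signed(obj2).
Round 5 — rule 15, derive small(obj2).
Closure: {active(obj2), blue(rex), closed(obj2), cold(obj2), flagged(n), flies(obj2), green(obj2), hot(obj2), large(n), locked(n), locked(obj2), mammal(rex), metal(n), open(rex), penguin(n), ready(rex), red(obj2), signed(obj2), small(obj2), stale(rex), swims(n), valid(rex)} — 22 facts.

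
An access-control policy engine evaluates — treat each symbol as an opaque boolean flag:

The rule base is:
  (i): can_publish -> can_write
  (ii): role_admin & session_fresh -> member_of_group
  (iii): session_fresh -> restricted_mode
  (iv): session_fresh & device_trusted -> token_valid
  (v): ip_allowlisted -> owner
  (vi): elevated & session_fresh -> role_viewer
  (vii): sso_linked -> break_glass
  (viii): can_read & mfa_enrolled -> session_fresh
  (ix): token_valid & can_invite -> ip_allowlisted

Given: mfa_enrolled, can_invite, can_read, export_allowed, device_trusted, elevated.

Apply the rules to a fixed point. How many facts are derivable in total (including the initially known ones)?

12

Round 1 fires (viii), giving session_fresh.
Round 2 fires (iii), (iv), (vi), giving restricted_mode, token_valid, role_viewer.
Round 3 fires (ix), giving ip_allowlisted.
Round 4 fires (v), giving owner.
Closure: {can_invite, can_read, device_trusted, elevated, export_allowed, ip_allowlisted, mfa_enrolled, owner, restricted_mode, role_viewer, session_fresh, token_valid} — 12 facts.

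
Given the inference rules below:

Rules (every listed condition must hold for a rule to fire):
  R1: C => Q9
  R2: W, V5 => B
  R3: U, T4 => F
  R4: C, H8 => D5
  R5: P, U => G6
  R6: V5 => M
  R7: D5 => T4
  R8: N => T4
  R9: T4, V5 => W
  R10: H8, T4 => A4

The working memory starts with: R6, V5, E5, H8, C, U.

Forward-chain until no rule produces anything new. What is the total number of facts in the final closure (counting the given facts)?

14

Round 1: R1 [C => Q9]; R4 [C, H8 => D5]; R6 [V5 => M]. New: Q9, D5, M.
Round 2: R7 [D5 => T4]. New: T4.
Round 3: R3 [U, T4 => F]; R9 [T4, V5 => W]; R10 [H8, T4 => A4]. New: F, W, A4.
Round 4: R2 [W, V5 => B]. New: B.
Closure: {A4, B, C, D5, E5, F, H8, M, Q9, R6, T4, U, V5, W} — 14 facts.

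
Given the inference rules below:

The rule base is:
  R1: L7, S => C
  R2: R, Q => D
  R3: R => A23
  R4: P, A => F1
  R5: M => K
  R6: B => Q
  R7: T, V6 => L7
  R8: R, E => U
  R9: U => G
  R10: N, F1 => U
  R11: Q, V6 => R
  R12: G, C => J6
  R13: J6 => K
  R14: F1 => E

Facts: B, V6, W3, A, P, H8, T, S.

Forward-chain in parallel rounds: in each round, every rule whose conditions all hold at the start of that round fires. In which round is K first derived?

Round 1: R4 [P, A => F1]; R6 [B => Q]; R7 [T, V6 => L7]. New: F1, Q, L7.
Round 2: R1 [L7, S => C]; R11 [Q, V6 => R]; R14 [F1 => E]. New: C, R, E.
Round 3: R2 [R, Q => D]; R3 [R => A23]; R8 [R, E => U]. New: D, A23, U.
Round 4: R9 [U => G]. New: G.
Round 5: R12 [G, C => J6]. New: J6.
Round 6: R13 [J6 => K]. New: K.
K first appears in round 6.

6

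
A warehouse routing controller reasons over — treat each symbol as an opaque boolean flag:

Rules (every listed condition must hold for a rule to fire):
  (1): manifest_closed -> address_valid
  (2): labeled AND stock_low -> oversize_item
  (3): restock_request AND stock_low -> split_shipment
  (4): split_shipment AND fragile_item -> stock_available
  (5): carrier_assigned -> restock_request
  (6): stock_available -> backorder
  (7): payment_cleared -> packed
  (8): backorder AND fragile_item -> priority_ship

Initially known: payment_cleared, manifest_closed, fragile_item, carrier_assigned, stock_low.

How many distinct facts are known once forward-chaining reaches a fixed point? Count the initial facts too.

12

Round 1 — (1), (5), (7), derive address_valid, restock_request, packed.
Round 2 — (3), derive split_shipment.
Round 3 — (4), derive stock_available.
Round 4 — (6), derive backorder.
Round 5 — (8), derive priority_ship.
Closure: {address_valid, backorder, carrier_assigned, fragile_item, manifest_closed, packed, payment_cleared, priority_ship, restock_request, split_shipment, stock_available, stock_low} — 12 facts.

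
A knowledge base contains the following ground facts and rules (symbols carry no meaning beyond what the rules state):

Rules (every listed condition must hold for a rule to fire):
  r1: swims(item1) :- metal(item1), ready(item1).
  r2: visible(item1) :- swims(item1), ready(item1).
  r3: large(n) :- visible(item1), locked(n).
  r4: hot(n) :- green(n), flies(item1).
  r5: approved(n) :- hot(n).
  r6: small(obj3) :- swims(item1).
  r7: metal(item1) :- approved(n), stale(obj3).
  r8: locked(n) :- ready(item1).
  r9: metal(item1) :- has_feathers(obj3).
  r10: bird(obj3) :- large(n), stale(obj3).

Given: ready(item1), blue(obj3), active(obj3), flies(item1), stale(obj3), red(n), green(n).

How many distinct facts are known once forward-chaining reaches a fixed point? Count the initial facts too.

16

Round 1 fires r4, r8, giving hot(n), locked(n).
Round 2 fires r5, giving approved(n).
Round 3 fires r7, giving metal(item1).
Round 4 fires r1, giving swims(item1).
Round 5 fires r2, r6, giving visible(item1), small(obj3).
Round 6 fires r3, giving large(n).
Round 7 fires r10, giving bird(obj3).
Closure: {active(obj3), approved(n), bird(obj3), blue(obj3), flies(item1), green(n), hot(n), large(n), locked(n), metal(item1), ready(item1), red(n), small(obj3), stale(obj3), swims(item1), visible(item1)} — 16 facts.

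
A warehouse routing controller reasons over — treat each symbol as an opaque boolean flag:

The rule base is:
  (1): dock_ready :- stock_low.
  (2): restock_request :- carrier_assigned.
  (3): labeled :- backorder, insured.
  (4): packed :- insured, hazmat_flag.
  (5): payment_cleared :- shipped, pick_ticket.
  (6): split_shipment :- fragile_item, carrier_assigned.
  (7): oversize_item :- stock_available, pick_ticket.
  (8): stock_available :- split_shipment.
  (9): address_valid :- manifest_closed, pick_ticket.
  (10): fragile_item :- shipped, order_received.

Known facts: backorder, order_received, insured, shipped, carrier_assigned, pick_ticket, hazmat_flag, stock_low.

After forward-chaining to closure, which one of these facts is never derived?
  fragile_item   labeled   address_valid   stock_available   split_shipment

address_valid

Round 1 fires (1), (2), (3), (4), (5), (10), giving dock_ready, restock_request, labeled, packed, payment_cleared, fragile_item.
Round 2 fires (6), giving split_shipment.
Round 3 fires (8), giving stock_available.
Round 4 fires (7), giving oversize_item.
Derived: fragile_item (round 1), split_shipment (round 2), stock_available (round 3), labeled (round 1). address_valid never appears in any round.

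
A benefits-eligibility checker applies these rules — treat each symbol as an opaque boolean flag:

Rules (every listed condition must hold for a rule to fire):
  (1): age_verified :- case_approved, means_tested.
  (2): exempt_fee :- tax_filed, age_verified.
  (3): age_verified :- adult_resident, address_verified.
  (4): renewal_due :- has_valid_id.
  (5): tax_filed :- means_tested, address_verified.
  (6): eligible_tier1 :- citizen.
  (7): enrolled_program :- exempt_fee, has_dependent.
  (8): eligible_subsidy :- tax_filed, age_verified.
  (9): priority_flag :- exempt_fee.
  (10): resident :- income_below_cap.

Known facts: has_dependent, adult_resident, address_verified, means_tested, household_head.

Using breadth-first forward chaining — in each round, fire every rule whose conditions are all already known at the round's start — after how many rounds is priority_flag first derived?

Round 1: (3) [age_verified :- adult_resident, address_verified.]; (5) [tax_filed :- means_tested, address_verified.]. Adds age_verified, tax_filed.
Round 2: (2) [exempt_fee :- tax_filed, age_verified.]; (8) [eligible_subsidy :- tax_filed, age_verified.]. Adds exempt_fee, eligible_subsidy.
Round 3: (7) [enrolled_program :- exempt_fee, has_dependent.]; (9) [priority_flag :- exempt_fee.]. Adds enrolled_program, priority_flag.
priority_flag first appears in round 3.

3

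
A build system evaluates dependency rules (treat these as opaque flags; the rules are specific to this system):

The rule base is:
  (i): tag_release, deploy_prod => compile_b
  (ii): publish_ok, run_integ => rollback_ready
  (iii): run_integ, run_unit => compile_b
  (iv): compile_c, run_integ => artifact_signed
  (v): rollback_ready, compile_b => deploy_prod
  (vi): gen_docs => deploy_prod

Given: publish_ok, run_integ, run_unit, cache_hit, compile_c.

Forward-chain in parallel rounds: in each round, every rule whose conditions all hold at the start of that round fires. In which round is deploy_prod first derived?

[1] (ii) [publish_ok, run_integ => rollback_ready]; (iii) [run_integ, run_unit => compile_b]; (iv) [compile_c, run_integ => artifact_signed]. ⇒ new: rollback_ready, compile_b, artifact_signed.
[2] (v) [rollback_ready, compile_b => deploy_prod]. ⇒ new: deploy_prod.
deploy_prod first appears in round 2.

2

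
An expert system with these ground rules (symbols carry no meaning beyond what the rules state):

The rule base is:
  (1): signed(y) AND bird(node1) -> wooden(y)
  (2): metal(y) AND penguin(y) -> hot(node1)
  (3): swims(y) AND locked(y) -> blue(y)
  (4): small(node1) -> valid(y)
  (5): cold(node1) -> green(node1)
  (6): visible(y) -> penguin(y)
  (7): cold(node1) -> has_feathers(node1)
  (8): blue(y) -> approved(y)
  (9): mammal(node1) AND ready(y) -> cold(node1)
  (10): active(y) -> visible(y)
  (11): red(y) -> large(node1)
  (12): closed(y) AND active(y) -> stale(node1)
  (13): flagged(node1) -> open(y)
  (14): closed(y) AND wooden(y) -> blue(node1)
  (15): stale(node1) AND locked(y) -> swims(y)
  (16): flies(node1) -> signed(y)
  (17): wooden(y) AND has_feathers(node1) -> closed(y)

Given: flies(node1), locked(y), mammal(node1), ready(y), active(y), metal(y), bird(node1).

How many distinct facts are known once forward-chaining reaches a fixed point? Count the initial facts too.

21

Round 1 — (9), (10), (16), derive cold(node1), visible(y), signed(y).
Round 2 — (1), (5), (6), (7), derive wooden(y), green(node1), penguin(y), has_feathers(node1).
Round 3 — (2), (17), derive hot(node1), closed(y).
Round 4 — (12), (14), derive stale(node1), blue(node1).
Round 5 — (15), derive swims(y).
Round 6 — (3), derive blue(y).
Round 7 — (8), derive approved(y).
Closure: {active(y), approved(y), bird(node1), blue(node1), blue(y), closed(y), cold(node1), flies(node1), green(node1), has_feathers(node1), hot(node1), locked(y), mammal(node1), metal(y), penguin(y), ready(y), signed(y), stale(node1), swims(y), visible(y), wooden(y)} — 21 facts.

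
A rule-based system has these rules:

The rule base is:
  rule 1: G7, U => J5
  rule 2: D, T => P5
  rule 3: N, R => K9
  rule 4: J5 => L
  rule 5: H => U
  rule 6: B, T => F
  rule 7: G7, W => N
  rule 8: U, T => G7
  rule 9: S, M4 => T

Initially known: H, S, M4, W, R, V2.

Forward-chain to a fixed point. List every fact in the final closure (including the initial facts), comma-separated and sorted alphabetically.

Round 1: rule 5 [H => U]; rule 9 [S, M4 => T]. Adds U, T.
Round 2: rule 8 [U, T => G7]. Adds G7.
Round 3: rule 1 [G7, U => J5]; rule 7 [G7, W => N]. Adds J5, N.
Round 4: rule 3 [N, R => K9]; rule 4 [J5 => L]. Adds K9, L.

G7, H, J5, K9, L, M4, N, R, S, T, U, V2, W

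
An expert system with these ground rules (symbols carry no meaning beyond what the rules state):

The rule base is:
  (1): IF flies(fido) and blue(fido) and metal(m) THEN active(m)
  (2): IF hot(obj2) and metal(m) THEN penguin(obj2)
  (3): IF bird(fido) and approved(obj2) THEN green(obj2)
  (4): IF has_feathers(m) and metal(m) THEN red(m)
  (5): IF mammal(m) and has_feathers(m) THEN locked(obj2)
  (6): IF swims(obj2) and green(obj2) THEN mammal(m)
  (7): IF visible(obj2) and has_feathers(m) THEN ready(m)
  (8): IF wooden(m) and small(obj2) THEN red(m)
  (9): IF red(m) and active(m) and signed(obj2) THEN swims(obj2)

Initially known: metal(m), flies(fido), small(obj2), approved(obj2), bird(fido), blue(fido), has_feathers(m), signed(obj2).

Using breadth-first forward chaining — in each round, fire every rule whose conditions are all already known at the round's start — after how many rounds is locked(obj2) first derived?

Round 1 fires (1), (3), (4), giving active(m), green(obj2), red(m).
Round 2 fires (9), giving swims(obj2).
Round 3 fires (6), giving mammal(m).
Round 4 fires (5), giving locked(obj2).
locked(obj2) first appears in round 4.

4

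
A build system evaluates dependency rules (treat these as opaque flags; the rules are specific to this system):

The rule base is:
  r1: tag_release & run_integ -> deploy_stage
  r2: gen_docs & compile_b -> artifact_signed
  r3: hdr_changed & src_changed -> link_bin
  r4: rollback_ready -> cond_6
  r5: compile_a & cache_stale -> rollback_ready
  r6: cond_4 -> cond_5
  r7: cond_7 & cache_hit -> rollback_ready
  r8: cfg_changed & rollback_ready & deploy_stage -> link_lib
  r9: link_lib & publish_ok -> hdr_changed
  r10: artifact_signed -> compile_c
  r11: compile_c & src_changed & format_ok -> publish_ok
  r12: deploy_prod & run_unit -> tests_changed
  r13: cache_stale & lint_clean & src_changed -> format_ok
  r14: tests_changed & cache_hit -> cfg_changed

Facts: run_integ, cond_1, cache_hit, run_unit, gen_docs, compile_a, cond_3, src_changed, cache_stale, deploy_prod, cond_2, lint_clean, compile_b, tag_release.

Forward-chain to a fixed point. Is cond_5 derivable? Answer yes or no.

no

Round 1 fires r1, r2, r5, r12, r13, giving deploy_stage, artifact_signed, rollback_ready, tests_changed, format_ok.
Round 2 fires r4, r10, r14, giving cond_6, compile_c, cfg_changed.
Round 3 fires r8, r11, giving link_lib, publish_ok.
Round 4 fires r9, giving hdr_changed.
Round 5 fires r3, giving link_bin.
Fixed point reached. cond_5 is concluded only by r6; r6 needs cond_4 (never derived).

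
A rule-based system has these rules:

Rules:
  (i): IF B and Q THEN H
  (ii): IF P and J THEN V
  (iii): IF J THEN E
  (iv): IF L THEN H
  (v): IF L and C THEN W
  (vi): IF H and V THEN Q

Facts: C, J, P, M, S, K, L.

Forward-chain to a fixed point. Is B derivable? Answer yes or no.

Round 1 — (ii), (iii), (iv), (v), derive V, E, H, W.
Round 2 — (vi), derive Q.
Fixed point reached. No rule has B as a consequent, and it is not given.

no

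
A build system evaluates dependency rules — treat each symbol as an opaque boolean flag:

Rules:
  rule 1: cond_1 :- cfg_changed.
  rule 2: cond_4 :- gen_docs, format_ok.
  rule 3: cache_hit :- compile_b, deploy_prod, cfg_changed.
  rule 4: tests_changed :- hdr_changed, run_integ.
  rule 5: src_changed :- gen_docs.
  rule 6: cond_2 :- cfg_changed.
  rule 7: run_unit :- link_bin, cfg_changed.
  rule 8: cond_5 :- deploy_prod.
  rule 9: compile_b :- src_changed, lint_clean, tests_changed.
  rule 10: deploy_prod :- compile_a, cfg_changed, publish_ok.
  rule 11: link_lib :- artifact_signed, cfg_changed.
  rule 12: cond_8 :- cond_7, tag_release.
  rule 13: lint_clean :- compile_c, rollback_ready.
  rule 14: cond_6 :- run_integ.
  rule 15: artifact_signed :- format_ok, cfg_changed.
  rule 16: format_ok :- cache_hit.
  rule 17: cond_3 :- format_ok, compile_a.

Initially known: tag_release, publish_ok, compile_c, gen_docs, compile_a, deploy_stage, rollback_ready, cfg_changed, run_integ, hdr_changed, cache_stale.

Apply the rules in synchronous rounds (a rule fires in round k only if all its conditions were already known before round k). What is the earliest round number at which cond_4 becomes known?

5

Round 1: rule 1 [cond_1 :- cfg_changed.]; rule 4 [tests_changed :- hdr_changed, run_integ.]; rule 5 [src_changed :- gen_docs.]; rule 6 [cond_2 :- cfg_changed.]; rule 10 [deploy_prod :- compile_a, cfg_changed, publish_ok.]; rule 13 [lint_clean :- compile_c, rollback_ready.]; rule 14 [cond_6 :- run_integ.]. New: cond_1, tests_changed, src_changed, cond_2, deploy_prod, lint_clean, cond_6.
Round 2: rule 8 [cond_5 :- deploy_prod.]; rule 9 [compile_b :- src_changed, lint_clean, tests_changed.]. New: cond_5, compile_b.
Round 3: rule 3 [cache_hit :- compile_b, deploy_prod, cfg_changed.]. New: cache_hit.
Round 4: rule 16 [format_ok :- cache_hit.]. New: format_ok.
Round 5: rule 2 [cond_4 :- gen_docs, format_ok.]; rule 15 [artifact_signed :- format_ok, cfg_changed.]; rule 17 [cond_3 :- format_ok, compile_a.]. New: cond_4, artifact_signed, cond_3.
cond_4 first appears in round 5.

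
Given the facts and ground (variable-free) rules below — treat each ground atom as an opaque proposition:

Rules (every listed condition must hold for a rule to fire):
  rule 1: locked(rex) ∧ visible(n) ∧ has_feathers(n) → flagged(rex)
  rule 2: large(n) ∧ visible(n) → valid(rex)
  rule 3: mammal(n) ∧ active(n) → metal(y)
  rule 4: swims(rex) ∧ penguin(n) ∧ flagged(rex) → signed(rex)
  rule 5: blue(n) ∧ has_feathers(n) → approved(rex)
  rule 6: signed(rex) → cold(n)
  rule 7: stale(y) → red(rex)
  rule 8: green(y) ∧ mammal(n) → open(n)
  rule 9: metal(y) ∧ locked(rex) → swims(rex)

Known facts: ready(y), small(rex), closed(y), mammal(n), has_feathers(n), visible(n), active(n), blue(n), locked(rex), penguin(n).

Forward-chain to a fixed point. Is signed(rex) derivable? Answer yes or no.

Round 1: rule 1 [locked(rex) ∧ visible(n) ∧ has_feathers(n) → flagged(rex)]; rule 3 [mammal(n) ∧ active(n) → metal(y)]; rule 5 [blue(n) ∧ has_feathers(n) → approved(rex)]. Adds flagged(rex), metal(y), approved(rex).
Round 2: rule 9 [metal(y) ∧ locked(rex) → swims(rex)]. Adds swims(rex).
Round 3: rule 4 [swims(rex) ∧ penguin(n) ∧ flagged(rex) → signed(rex)]. Adds signed(rex).
Round 4: rule 6 [signed(rex) → cold(n)]. Adds cold(n).
signed(rex) appears in round 3, so it is derivable.

yes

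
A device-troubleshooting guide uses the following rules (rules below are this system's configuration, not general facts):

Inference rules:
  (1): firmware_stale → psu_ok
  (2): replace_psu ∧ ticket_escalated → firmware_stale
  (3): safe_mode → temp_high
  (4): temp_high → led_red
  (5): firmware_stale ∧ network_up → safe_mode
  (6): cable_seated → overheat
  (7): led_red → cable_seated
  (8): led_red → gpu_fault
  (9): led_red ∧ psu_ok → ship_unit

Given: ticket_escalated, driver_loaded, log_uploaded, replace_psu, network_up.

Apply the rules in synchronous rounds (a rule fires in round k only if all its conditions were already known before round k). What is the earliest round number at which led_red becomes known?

4

Round 1: (2) [replace_psu ∧ ticket_escalated → firmware_stale]. Adds firmware_stale.
Round 2: (1) [firmware_stale → psu_ok]; (5) [firmware_stale ∧ network_up → safe_mode]. Adds psu_ok, safe_mode.
Round 3: (3) [safe_mode → temp_high]. Adds temp_high.
Round 4: (4) [temp_high → led_red]. Adds led_red.
led_red first appears in round 4.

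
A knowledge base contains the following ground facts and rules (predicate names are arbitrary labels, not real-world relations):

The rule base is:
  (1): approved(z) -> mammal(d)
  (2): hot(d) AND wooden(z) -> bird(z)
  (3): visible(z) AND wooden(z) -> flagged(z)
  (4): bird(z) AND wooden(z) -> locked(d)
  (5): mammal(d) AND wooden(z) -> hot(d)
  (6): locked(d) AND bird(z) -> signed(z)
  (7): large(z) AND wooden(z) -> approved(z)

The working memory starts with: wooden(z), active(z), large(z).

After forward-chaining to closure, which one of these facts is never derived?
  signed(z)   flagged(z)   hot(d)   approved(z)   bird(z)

flagged(z)

Round 1 — (7), derive approved(z).
Round 2 — (1), derive mammal(d).
Round 3 — (5), derive hot(d).
Round 4 — (2), derive bird(z).
Round 5 — (4), derive locked(d).
Round 6 — (6), derive signed(z).
Derived: bird(z) (round 4), signed(z) (round 6), hot(d) (round 3), approved(z) (round 1). flagged(z) never appears in any round.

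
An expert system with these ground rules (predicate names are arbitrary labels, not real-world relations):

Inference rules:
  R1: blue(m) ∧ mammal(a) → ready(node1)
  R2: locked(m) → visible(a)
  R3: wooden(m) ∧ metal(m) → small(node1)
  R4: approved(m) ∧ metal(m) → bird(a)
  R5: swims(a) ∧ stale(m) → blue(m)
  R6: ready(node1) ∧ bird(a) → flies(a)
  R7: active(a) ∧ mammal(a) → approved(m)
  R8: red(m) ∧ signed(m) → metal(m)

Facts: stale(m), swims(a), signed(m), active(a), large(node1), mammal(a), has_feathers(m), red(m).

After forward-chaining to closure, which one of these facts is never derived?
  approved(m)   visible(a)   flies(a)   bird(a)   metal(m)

Round 1: R5 [swims(a) ∧ stale(m) → blue(m)]; R7 [active(a) ∧ mammal(a) → approved(m)]; R8 [red(m) ∧ signed(m) → metal(m)]. Adds blue(m), approved(m), metal(m).
Round 2: R1 [blue(m) ∧ mammal(a) → ready(node1)]; R4 [approved(m) ∧ metal(m) → bird(a)]. Adds ready(node1), bird(a).
Round 3: R6 [ready(node1) ∧ bird(a) → flies(a)]. Adds flies(a).
Derived: bird(a) (round 2), metal(m) (round 1), approved(m) (round 1), flies(a) (round 3). visible(a) never appears in any round.

visible(a)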